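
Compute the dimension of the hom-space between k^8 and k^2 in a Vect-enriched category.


In Vect-enriched categories, Hom(k^n, k^m) is the space of m x n matrices.
dim(Hom(k^8, k^2)) = 2 * 8 = 16

16


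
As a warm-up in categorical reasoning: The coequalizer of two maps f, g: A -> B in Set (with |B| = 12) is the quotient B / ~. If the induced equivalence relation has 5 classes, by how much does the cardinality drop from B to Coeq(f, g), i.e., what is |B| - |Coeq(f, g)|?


The coequalizer Coeq(f, g) = B / ~ has one element per equivalence class.
|B| = 12, |Coeq(f, g)| = 5.
|B| - |Coeq(f, g)| = 12 - 5 = 7.

7


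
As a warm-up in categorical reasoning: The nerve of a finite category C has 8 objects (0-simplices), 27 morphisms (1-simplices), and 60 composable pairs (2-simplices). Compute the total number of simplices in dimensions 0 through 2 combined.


The 2-skeleton of the nerve N(C) consists of simplices in dimensions 0, 1, 2:
  |N(C)_0| = 8 (objects)
  |N(C)_1| = 27 (morphisms)
  |N(C)_2| = 60 (composable pairs)
Total = 8 + 27 + 60 = 95

95


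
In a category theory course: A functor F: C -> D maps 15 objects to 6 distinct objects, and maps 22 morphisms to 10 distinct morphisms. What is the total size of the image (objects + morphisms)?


The image of F consists of distinct objects and distinct morphisms.
|Im(F)| on objects = 6
|Im(F)| on morphisms = 10
Total image cardinality = 6 + 10 = 16

16


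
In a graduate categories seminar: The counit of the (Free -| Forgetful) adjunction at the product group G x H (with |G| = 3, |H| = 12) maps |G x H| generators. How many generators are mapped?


The counit epsilon_K: F(U(K)) -> K of the Free-Forgetful adjunction
maps |K| generators of F(U(K)) into K. For K = G x H (the product group),
|G x H| = |G| * |H|.
Total generators mapped = 3 * 12 = 36.

36


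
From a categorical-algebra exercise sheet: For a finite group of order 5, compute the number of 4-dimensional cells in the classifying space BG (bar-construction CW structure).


In the bar-construction CW model of BG, the n-cells are indexed by
n-tuples [g_1|...|g_n] of non-identity elements of G (degenerate
simplices with some g_i = e do not contribute cells), so there are
(|G| - 1)^n n-cells.
For dim = 4 with |G| = 5:
cells = (5 - 1)^4 = 4^4 = 256

256


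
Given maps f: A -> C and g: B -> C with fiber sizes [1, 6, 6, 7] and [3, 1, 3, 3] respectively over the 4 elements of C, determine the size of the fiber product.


The pullback A x_C B consists of pairs (a, b) with f(a) = g(b).
For each element c in C, the fiber product has |f^-1(c)| * |g^-1(c)| elements.
Summing over C: 1 * 3 + 6 * 1 + 6 * 3 + 7 * 3
= 3 + 6 + 18 + 21 = 48

48


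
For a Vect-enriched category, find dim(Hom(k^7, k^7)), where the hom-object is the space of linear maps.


In Vect-enriched categories, Hom(k^n, k^m) is the space of m x n matrices.
dim(Hom(k^7, k^7)) = 7 * 7 = 49

49


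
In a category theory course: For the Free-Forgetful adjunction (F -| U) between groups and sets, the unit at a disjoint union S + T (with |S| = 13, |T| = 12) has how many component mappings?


The unit eta_X: X -> U(F(X)) of the Free-Forgetful adjunction
maps each element of X to a generator of F(X). For X = S + T (disjoint
union in Set), |S + T| = |S| + |T|.
Total mappings = 13 + 12 = 25.

25


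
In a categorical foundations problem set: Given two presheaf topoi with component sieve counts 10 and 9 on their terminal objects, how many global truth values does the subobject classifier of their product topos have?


In a product of presheaf topoi E_1 x E_2, the subobject classifier
is Omega = Omega_1 x Omega_2 (componentwise), so
|Omega(top)| = |Omega_1(top_1)| * |Omega_2(top_2)|.
= 10 * 9 = 90.

90


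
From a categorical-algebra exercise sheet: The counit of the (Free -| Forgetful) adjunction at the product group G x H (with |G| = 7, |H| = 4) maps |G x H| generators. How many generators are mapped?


The counit epsilon_K: F(U(K)) -> K of the Free-Forgetful adjunction
maps |K| generators of F(U(K)) into K. For K = G x H (the product group),
|G x H| = |G| * |H|.
Total generators mapped = 7 * 4 = 28.

28


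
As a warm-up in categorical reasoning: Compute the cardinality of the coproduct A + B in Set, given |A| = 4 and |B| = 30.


In Set, the coproduct A + B is the disjoint union.
|A + B| = |A| + |B| = 4 + 30 = 34

34


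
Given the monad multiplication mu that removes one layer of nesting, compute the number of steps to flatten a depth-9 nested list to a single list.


Each application of mu: T^2 -> T removes one layer of nesting.
Starting at depth 9 (i.e., T^9(X)), we need to reach T(X).
Number of mu applications = 9 - 1 = 8

8


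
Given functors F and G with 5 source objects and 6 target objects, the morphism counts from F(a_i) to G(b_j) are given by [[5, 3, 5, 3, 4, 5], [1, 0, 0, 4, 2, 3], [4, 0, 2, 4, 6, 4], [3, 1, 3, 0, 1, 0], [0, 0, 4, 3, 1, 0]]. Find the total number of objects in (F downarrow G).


Objects of (F downarrow G) are triples (a, b, h: F(a)->G(b)).
The count equals the sum of all entries in the hom-matrix.
sum(row 0) = 25
sum(row 1) = 10
sum(row 2) = 20
sum(row 3) = 8
sum(row 4) = 8
Grand total = 71

71


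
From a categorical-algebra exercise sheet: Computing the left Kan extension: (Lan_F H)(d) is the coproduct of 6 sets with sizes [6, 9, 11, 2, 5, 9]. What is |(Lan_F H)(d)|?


Pointwise, the left Kan extension (Lan_F H)(d) is the colimit, indexed
by the comma category (F downarrow d), of H composed with the
projection (F downarrow d) -> C. Here that colimit is given
as a coproduct (disjoint union) of sets, so its cardinality is the
sum of the sizes of the summands.
Coproduct of sets with sizes: 6 + 9 + 11 + 2 + 5 + 9
= 42

42


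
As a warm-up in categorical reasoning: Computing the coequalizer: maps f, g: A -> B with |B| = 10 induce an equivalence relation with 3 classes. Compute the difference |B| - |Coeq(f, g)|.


The coequalizer Coeq(f, g) = B / ~ has one element per equivalence class.
|B| = 10, |Coeq(f, g)| = 3.
|B| - |Coeq(f, g)| = 10 - 3 = 7.

7


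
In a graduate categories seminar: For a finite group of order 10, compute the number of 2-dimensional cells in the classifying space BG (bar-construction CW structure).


In the bar-construction CW model of BG, the n-cells are indexed by
n-tuples [g_1|...|g_n] of non-identity elements of G (degenerate
simplices with some g_i = e do not contribute cells), so there are
(|G| - 1)^n n-cells.
For dim = 2 with |G| = 10:
cells = (10 - 1)^2 = 9^2 = 81

81


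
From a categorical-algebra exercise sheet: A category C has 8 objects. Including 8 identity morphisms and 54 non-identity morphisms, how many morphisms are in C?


Each object has an identity morphism, giving 8 identities.
Adding the 54 non-identity morphisms:
Total = 8 + 54 = 62

62


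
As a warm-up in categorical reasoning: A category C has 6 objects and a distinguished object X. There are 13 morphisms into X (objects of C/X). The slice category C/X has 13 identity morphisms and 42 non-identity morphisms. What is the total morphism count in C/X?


In the slice category C/X, objects are morphisms to X.
Identity morphisms: 13 (one per object of C/X).
Non-identity morphisms: 42.
Total = 13 + 42 = 55

55


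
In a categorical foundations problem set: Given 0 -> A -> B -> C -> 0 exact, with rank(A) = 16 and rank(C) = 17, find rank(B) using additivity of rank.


For a short exact sequence 0 -> A -> B -> C -> 0,
rank is additive: rank(B) = rank(A) + rank(C).
rank(B) = 16 + 17 = 33

33


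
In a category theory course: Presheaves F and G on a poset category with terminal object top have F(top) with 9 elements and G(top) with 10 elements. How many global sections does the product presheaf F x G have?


Global sections of a presheaf on a poset with terminal top satisfy
Gamma(H) ~ H(top). Presheaves admit pointwise products, so
(F x G)(top) = F(top) x G(top) (Cartesian product).
|Gamma(F x G)| = |F(top)| * |G(top)| = 9 * 10 = 90.

90


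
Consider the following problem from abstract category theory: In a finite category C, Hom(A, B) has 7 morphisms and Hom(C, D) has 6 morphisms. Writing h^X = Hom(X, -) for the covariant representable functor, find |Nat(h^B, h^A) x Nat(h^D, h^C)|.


By the Yoneda lemma, Nat(h^B, h^A) is isomorphic to Hom(A, B),
so |Nat(h^B, h^A)| = |Hom(A, B)| and |Nat(h^D, h^C)| = |Hom(C, D)|.
|Hom(A, B)| = 7, |Hom(C, D)| = 6.
|Nat(h^B, h^A) x Nat(h^D, h^C)| = 7 * 6 = 42

42


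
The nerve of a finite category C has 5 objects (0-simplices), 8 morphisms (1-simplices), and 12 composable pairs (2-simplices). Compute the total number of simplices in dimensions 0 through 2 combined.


The 2-skeleton of the nerve N(C) consists of simplices in dimensions 0, 1, 2:
  |N(C)_0| = 5 (objects)
  |N(C)_1| = 8 (morphisms)
  |N(C)_2| = 12 (composable pairs)
Total = 5 + 8 + 12 = 25

25


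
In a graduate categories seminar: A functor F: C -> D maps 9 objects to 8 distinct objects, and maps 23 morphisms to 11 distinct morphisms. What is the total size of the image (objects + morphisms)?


The image of F consists of distinct objects and distinct morphisms.
|Im(F)| on objects = 8
|Im(F)| on morphisms = 11
Total image cardinality = 8 + 11 = 19

19


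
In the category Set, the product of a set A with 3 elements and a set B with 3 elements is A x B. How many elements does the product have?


In Set, the product A x B is the Cartesian product.
By the universal property, |A x B| = |A| * |B|.
|A x B| = 3 * 3 = 9

9


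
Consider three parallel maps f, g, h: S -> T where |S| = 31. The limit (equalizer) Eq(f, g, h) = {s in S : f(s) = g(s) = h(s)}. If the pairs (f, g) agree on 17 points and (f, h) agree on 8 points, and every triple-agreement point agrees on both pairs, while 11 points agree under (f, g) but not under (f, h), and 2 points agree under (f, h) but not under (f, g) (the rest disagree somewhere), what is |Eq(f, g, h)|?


Eq(f, g, h) is the triple-agreement set: points in S where all three
maps take the same value. Using inclusion-exclusion on the pairwise data:
Pair (f, g) agrees on 17 points; pair (f, h) on 8 points.
Points agreeing under (f, g) but not (f, h) = 11; under (f, h) but not (f, g) = 2.
Triple-agreement = agreement-in-(f, g) minus points that agree under (f, g) but not (f, h):
|Eq(f, g, h)| = 17 - 11 = 6
(cross-check via (f, h): 8 - 2 = 6.)

6


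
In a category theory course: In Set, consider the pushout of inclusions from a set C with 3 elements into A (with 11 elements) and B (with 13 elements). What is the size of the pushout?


The pushout A +_C B identifies the images of C in A and B.
|A +_C B| = |A| + |B| - |C| (for injections).
= 11 + 13 - 3 = 21

21


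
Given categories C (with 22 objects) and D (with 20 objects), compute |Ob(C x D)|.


The product category C x D has objects that are pairs (c, d).
Number of pairs = |Ob(C)| * |Ob(D)| = 22 * 20 = 440

440


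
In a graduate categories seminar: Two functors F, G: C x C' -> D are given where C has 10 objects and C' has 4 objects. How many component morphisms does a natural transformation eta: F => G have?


A natural transformation eta: F => G assigns one component morphism per
object of the domain category.
The domain is the product category C x C', so
|Ob(C x C')| = |Ob(C)| * |Ob(C')| = 10 * 4 = 40.
Therefore eta has 40 component morphisms.

40


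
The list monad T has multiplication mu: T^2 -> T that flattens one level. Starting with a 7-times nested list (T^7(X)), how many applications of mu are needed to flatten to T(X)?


Each application of mu: T^2 -> T removes one layer of nesting.
Starting at depth 7 (i.e., T^7(X)), we need to reach T(X).
Number of mu applications = 7 - 1 = 6

6


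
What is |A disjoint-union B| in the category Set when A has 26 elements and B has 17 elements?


In Set, the coproduct A + B is the disjoint union.
|A + B| = |A| + |B| = 26 + 17 = 43

43


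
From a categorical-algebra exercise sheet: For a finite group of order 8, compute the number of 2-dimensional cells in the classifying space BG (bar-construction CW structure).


In the bar-construction CW model of BG, the n-cells are indexed by
n-tuples [g_1|...|g_n] of non-identity elements of G (degenerate
simplices with some g_i = e do not contribute cells), so there are
(|G| - 1)^n n-cells.
For dim = 2 with |G| = 8:
cells = (8 - 1)^2 = 7^2 = 49

49


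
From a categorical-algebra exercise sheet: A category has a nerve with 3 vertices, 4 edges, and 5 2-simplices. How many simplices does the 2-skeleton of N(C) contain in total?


The 2-skeleton of the nerve N(C) consists of simplices in dimensions 0, 1, 2:
  |N(C)_0| = 3 (objects)
  |N(C)_1| = 4 (morphisms)
  |N(C)_2| = 5 (composable pairs)
Total = 3 + 4 + 5 = 12

12


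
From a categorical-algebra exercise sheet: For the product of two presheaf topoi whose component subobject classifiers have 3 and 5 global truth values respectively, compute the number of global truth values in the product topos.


In a product of presheaf topoi E_1 x E_2, the subobject classifier
is Omega = Omega_1 x Omega_2 (componentwise), so
|Omega(top)| = |Omega_1(top_1)| * |Omega_2(top_2)|.
= 3 * 5 = 15.

15


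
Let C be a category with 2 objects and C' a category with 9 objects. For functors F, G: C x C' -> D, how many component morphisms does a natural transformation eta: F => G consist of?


A natural transformation eta: F => G assigns one component morphism per
object of the domain category.
The domain is the product category C x C', so
|Ob(C x C')| = |Ob(C)| * |Ob(C')| = 2 * 9 = 18.
Therefore eta has 18 component morphisms.

18


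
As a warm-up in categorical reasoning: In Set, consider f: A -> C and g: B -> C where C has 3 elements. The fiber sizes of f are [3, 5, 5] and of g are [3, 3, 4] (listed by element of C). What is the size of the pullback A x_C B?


The pullback A x_C B consists of pairs (a, b) with f(a) = g(b).
For each element c in C, the fiber product has |f^-1(c)| * |g^-1(c)| elements.
Summing over C: 3 * 3 + 5 * 3 + 5 * 4
= 9 + 15 + 20 = 44

44


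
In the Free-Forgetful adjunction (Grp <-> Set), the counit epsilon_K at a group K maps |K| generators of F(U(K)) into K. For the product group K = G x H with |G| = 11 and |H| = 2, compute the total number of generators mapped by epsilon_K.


The counit epsilon_K: F(U(K)) -> K of the Free-Forgetful adjunction
maps |K| generators of F(U(K)) into K. For K = G x H (the product group),
|G x H| = |G| * |H|.
Total generators mapped = 11 * 2 = 22.

22


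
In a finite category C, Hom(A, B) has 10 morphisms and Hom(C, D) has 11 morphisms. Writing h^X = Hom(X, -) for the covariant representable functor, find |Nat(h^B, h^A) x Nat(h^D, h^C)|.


By the Yoneda lemma, Nat(h^B, h^A) is isomorphic to Hom(A, B),
so |Nat(h^B, h^A)| = |Hom(A, B)| and |Nat(h^D, h^C)| = |Hom(C, D)|.
|Hom(A, B)| = 10, |Hom(C, D)| = 11.
|Nat(h^B, h^A) x Nat(h^D, h^C)| = 10 * 11 = 110

110


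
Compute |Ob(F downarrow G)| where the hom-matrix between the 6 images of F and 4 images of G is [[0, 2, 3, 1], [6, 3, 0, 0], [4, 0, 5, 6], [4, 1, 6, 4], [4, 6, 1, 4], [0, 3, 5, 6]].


Objects of (F downarrow G) are triples (a, b, h: F(a)->G(b)).
The count equals the sum of all entries in the hom-matrix.
sum(row 0) = 6
sum(row 1) = 9
sum(row 2) = 15
sum(row 3) = 15
sum(row 4) = 15
sum(row 5) = 14
Grand total = 74

74


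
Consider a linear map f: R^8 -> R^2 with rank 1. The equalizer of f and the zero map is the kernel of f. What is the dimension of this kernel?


The equalizer of f and the zero map is ker(f).
By the rank-nullity theorem: dim(ker(f)) = dim(domain) - rank(f).
dim(ker(f)) = 8 - 1 = 7

7


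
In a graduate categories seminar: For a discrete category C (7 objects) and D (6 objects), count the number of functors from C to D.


A functor from a discrete category C to D is determined by
where each object maps. Each of the 7 objects of C can map
to any of the 6 objects of D independently.
Number of functors = 6^7 = 279936

279936


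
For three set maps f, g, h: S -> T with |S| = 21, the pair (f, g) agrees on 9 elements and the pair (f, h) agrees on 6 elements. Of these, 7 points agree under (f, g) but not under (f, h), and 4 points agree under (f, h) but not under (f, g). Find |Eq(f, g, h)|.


Eq(f, g, h) is the triple-agreement set: points in S where all three
maps take the same value. Using inclusion-exclusion on the pairwise data:
Pair (f, g) agrees on 9 points; pair (f, h) on 6 points.
Points agreeing under (f, g) but not (f, h) = 7; under (f, h) but not (f, g) = 4.
Triple-agreement = agreement-in-(f, g) minus points that agree under (f, g) but not (f, h):
|Eq(f, g, h)| = 9 - 7 = 2
(cross-check via (f, h): 6 - 4 = 2.)

2


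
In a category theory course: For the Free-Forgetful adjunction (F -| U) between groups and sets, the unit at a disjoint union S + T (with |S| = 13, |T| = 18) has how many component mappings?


The unit eta_X: X -> U(F(X)) of the Free-Forgetful adjunction
maps each element of X to a generator of F(X). For X = S + T (disjoint
union in Set), |S + T| = |S| + |T|.
Total mappings = 13 + 18 = 31.

31


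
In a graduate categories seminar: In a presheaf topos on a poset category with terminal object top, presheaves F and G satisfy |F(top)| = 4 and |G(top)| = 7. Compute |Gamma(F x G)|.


Global sections of a presheaf on a poset with terminal top satisfy
Gamma(H) ~ H(top). Presheaves admit pointwise products, so
(F x G)(top) = F(top) x G(top) (Cartesian product).
|Gamma(F x G)| = |F(top)| * |G(top)| = 4 * 7 = 28.

28


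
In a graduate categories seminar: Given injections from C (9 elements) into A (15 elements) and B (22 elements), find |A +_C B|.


The pushout A +_C B identifies the images of C in A and B.
|A +_C B| = |A| + |B| - |C| (for injections).
= 15 + 22 - 9 = 28

28


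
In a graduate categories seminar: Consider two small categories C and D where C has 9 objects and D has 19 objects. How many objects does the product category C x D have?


The product category C x D has objects that are pairs (c, d).
Number of pairs = |Ob(C)| * |Ob(D)| = 9 * 19 = 171

171


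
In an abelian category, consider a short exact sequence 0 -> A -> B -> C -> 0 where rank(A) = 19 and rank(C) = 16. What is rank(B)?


For a short exact sequence 0 -> A -> B -> C -> 0,
rank is additive: rank(B) = rank(A) + rank(C).
rank(B) = 19 + 16 = 35

35


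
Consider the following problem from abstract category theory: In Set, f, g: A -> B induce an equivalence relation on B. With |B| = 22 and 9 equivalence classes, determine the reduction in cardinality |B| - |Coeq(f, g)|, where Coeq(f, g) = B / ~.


The coequalizer Coeq(f, g) = B / ~ has one element per equivalence class.
|B| = 22, |Coeq(f, g)| = 9.
|B| - |Coeq(f, g)| = 22 - 9 = 13.

13


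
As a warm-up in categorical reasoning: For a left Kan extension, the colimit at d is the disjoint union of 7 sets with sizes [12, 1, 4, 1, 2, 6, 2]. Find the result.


Pointwise, the left Kan extension (Lan_F H)(d) is the colimit, indexed
by the comma category (F downarrow d), of H composed with the
projection (F downarrow d) -> C. Here that colimit is given
as a coproduct (disjoint union) of sets, so its cardinality is the
sum of the sizes of the summands.
Coproduct of sets with sizes: 12 + 1 + 4 + 1 + 2 + 6 + 2
= 28

28


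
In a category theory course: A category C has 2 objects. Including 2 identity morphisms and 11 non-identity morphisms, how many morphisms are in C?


Each object has an identity morphism, giving 2 identities.
Adding the 11 non-identity morphisms:
Total = 2 + 11 = 13

13


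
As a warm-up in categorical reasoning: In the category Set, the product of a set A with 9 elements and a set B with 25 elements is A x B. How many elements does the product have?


In Set, the product A x B is the Cartesian product.
By the universal property, |A x B| = |A| * |B|.
|A x B| = 9 * 25 = 225

225


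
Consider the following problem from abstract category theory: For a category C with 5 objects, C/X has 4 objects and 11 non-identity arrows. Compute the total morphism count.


In the slice category C/X, objects are morphisms to X.
Identity morphisms: 4 (one per object of C/X).
Non-identity morphisms: 11.
Total = 4 + 11 = 15

15


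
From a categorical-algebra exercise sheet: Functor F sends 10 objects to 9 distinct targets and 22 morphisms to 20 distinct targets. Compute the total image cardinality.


The image of F consists of distinct objects and distinct morphisms.
|Im(F)| on objects = 9
|Im(F)| on morphisms = 20
Total image cardinality = 9 + 20 = 29

29


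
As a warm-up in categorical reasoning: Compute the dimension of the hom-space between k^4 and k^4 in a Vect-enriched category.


In Vect-enriched categories, Hom(k^n, k^m) is the space of m x n matrices.
dim(Hom(k^4, k^4)) = 4 * 4 = 16

16


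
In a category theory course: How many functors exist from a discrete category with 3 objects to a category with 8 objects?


A functor from a discrete category C to D is determined by
where each object maps. Each of the 3 objects of C can map
to any of the 8 objects of D independently.
Number of functors = 8^3 = 512

512


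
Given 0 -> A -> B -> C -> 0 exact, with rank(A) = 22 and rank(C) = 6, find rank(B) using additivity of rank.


For a short exact sequence 0 -> A -> B -> C -> 0,
rank is additive: rank(B) = rank(A) + rank(C).
rank(B) = 22 + 6 = 28

28


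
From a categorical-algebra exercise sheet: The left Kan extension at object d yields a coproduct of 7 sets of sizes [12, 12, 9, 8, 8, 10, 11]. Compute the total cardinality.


Pointwise, the left Kan extension (Lan_F H)(d) is the colimit, indexed
by the comma category (F downarrow d), of H composed with the
projection (F downarrow d) -> C. Here that colimit is given
as a coproduct (disjoint union) of sets, so its cardinality is the
sum of the sizes of the summands.
Coproduct of sets with sizes: 12 + 12 + 9 + 8 + 8 + 10 + 11
= 70

70


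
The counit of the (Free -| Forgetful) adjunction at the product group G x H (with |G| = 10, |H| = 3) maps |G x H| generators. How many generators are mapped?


The counit epsilon_K: F(U(K)) -> K of the Free-Forgetful adjunction
maps |K| generators of F(U(K)) into K. For K = G x H (the product group),
|G x H| = |G| * |H|.
Total generators mapped = 10 * 3 = 30.

30


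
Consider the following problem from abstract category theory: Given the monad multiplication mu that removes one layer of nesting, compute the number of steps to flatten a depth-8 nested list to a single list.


Each application of mu: T^2 -> T removes one layer of nesting.
Starting at depth 8 (i.e., T^8(X)), we need to reach T(X).
Number of mu applications = 8 - 1 = 7

7


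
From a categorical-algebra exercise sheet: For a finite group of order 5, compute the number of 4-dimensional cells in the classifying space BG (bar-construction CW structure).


In the bar-construction CW model of BG, the n-cells are indexed by
n-tuples [g_1|...|g_n] of non-identity elements of G (degenerate
simplices with some g_i = e do not contribute cells), so there are
(|G| - 1)^n n-cells.
For dim = 4 with |G| = 5:
cells = (5 - 1)^4 = 4^4 = 256

256


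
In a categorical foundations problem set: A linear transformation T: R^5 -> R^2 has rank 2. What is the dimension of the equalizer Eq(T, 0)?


The equalizer of f and the zero map is ker(f).
By the rank-nullity theorem: dim(ker(f)) = dim(domain) - rank(f).
dim(ker(f)) = 5 - 2 = 3

3


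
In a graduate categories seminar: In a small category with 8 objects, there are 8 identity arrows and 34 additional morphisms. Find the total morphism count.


Each object has an identity morphism, giving 8 identities.
Adding the 34 non-identity morphisms:
Total = 8 + 34 = 42

42


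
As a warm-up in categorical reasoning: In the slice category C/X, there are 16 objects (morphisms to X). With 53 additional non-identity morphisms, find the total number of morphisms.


In the slice category C/X, objects are morphisms to X.
Identity morphisms: 16 (one per object of C/X).
Non-identity morphisms: 53.
Total = 16 + 53 = 69

69


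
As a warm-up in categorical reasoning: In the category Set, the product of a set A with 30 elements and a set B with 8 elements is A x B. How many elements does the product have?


In Set, the product A x B is the Cartesian product.
By the universal property, |A x B| = |A| * |B|.
|A x B| = 30 * 8 = 240

240


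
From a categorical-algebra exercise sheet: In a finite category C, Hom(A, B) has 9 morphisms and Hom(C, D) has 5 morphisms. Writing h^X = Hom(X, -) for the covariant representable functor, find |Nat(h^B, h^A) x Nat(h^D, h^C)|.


By the Yoneda lemma, Nat(h^B, h^A) is isomorphic to Hom(A, B),
so |Nat(h^B, h^A)| = |Hom(A, B)| and |Nat(h^D, h^C)| = |Hom(C, D)|.
|Hom(A, B)| = 9, |Hom(C, D)| = 5.
|Nat(h^B, h^A) x Nat(h^D, h^C)| = 9 * 5 = 45

45


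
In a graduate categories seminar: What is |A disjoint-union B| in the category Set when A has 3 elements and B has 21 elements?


In Set, the coproduct A + B is the disjoint union.
|A + B| = |A| + |B| = 3 + 21 = 24

24


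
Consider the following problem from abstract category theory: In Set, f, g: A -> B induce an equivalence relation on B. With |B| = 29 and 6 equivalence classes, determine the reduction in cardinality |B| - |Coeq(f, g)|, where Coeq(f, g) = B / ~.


The coequalizer Coeq(f, g) = B / ~ has one element per equivalence class.
|B| = 29, |Coeq(f, g)| = 6.
|B| - |Coeq(f, g)| = 29 - 6 = 23.

23


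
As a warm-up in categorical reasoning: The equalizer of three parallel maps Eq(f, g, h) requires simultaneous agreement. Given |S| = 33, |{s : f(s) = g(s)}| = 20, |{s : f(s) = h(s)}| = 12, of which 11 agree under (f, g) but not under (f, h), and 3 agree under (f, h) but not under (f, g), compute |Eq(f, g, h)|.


Eq(f, g, h) is the triple-agreement set: points in S where all three
maps take the same value. Using inclusion-exclusion on the pairwise data:
Pair (f, g) agrees on 20 points; pair (f, h) on 12 points.
Points agreeing under (f, g) but not (f, h) = 11; under (f, h) but not (f, g) = 3.
Triple-agreement = agreement-in-(f, g) minus points that agree under (f, g) but not (f, h):
|Eq(f, g, h)| = 20 - 11 = 9
(cross-check via (f, h): 12 - 3 = 9.)

9


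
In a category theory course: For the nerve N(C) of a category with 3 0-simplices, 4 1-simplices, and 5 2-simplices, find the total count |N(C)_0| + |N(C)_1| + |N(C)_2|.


The 2-skeleton of the nerve N(C) consists of simplices in dimensions 0, 1, 2:
  |N(C)_0| = 3 (objects)
  |N(C)_1| = 4 (morphisms)
  |N(C)_2| = 5 (composable pairs)
Total = 3 + 4 + 5 = 12

12


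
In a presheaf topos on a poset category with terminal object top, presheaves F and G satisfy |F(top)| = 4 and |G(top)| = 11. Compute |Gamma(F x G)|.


Global sections of a presheaf on a poset with terminal top satisfy
Gamma(H) ~ H(top). Presheaves admit pointwise products, so
(F x G)(top) = F(top) x G(top) (Cartesian product).
|Gamma(F x G)| = |F(top)| * |G(top)| = 4 * 11 = 44.

44


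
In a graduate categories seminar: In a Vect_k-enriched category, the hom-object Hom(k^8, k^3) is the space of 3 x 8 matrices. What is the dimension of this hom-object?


In Vect-enriched categories, Hom(k^n, k^m) is the space of m x n matrices.
dim(Hom(k^8, k^3)) = 3 * 8 = 24

24


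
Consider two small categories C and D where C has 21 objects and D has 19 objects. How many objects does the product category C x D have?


The product category C x D has objects that are pairs (c, d).
Number of pairs = |Ob(C)| * |Ob(D)| = 21 * 19 = 399

399


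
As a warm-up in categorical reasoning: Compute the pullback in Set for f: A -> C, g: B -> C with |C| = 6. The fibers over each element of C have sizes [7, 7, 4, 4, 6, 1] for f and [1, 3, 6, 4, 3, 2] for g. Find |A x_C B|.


The pullback A x_C B consists of pairs (a, b) with f(a) = g(b).
For each element c in C, the fiber product has |f^-1(c)| * |g^-1(c)| elements.
Summing over C: 7 * 1 + 7 * 3 + 4 * 6 + 4 * 4 + 6 * 3 + 1 * 2
= 7 + 21 + 24 + 16 + 18 + 2 = 88

88


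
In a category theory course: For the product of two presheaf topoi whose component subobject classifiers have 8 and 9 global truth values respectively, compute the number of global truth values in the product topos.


In a product of presheaf topoi E_1 x E_2, the subobject classifier
is Omega = Omega_1 x Omega_2 (componentwise), so
|Omega(top)| = |Omega_1(top_1)| * |Omega_2(top_2)|.
= 8 * 9 = 72.

72


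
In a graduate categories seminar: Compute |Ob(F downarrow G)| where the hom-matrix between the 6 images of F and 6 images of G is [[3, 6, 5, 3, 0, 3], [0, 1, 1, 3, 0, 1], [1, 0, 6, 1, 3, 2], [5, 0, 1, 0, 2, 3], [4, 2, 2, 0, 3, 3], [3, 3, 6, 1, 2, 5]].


Objects of (F downarrow G) are triples (a, b, h: F(a)->G(b)).
The count equals the sum of all entries in the hom-matrix.
sum(row 0) = 20
sum(row 1) = 6
sum(row 2) = 13
sum(row 3) = 11
sum(row 4) = 14
sum(row 5) = 20
Grand total = 84

84


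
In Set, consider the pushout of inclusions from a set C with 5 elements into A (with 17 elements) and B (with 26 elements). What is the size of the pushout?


The pushout A +_C B identifies the images of C in A and B.
|A +_C B| = |A| + |B| - |C| (for injections).
= 17 + 26 - 5 = 38

38


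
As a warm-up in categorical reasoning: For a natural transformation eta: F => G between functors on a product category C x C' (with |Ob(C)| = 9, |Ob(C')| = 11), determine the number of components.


A natural transformation eta: F => G assigns one component morphism per
object of the domain category.
The domain is the product category C x C', so
|Ob(C x C')| = |Ob(C)| * |Ob(C')| = 9 * 11 = 99.
Therefore eta has 99 component morphisms.

99


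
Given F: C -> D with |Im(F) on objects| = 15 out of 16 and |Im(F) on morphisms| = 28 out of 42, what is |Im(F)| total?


The image of F consists of distinct objects and distinct morphisms.
|Im(F)| on objects = 15
|Im(F)| on morphisms = 28
Total image cardinality = 15 + 28 = 43

43


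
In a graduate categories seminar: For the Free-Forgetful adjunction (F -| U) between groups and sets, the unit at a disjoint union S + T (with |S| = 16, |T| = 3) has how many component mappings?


The unit eta_X: X -> U(F(X)) of the Free-Forgetful adjunction
maps each element of X to a generator of F(X). For X = S + T (disjoint
union in Set), |S + T| = |S| + |T|.
Total mappings = 16 + 3 = 19.

19


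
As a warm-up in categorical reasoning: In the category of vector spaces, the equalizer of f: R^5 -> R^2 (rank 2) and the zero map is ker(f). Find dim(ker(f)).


The equalizer of f and the zero map is ker(f).
By the rank-nullity theorem: dim(ker(f)) = dim(domain) - rank(f).
dim(ker(f)) = 5 - 2 = 3

3


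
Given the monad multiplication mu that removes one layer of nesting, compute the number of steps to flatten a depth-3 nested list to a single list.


Each application of mu: T^2 -> T removes one layer of nesting.
Starting at depth 3 (i.e., T^3(X)), we need to reach T(X).
Number of mu applications = 3 - 1 = 2

2


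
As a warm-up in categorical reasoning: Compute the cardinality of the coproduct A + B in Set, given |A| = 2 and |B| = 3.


In Set, the coproduct A + B is the disjoint union.
|A + B| = |A| + |B| = 2 + 3 = 5

5


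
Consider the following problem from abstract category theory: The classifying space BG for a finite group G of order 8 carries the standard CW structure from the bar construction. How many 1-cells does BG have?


In the bar-construction CW model of BG, the n-cells are indexed by
n-tuples [g_1|...|g_n] of non-identity elements of G (degenerate
simplices with some g_i = e do not contribute cells), so there are
(|G| - 1)^n n-cells.
For dim = 1 with |G| = 8:
cells = (8 - 1)^1 = 7^1 = 7

7


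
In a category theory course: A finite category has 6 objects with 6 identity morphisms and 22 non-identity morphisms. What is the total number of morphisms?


Each object has an identity morphism, giving 6 identities.
Adding the 22 non-identity morphisms:
Total = 6 + 22 = 28

28


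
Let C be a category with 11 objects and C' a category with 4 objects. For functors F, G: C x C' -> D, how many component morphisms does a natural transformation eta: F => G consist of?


A natural transformation eta: F => G assigns one component morphism per
object of the domain category.
The domain is the product category C x C', so
|Ob(C x C')| = |Ob(C)| * |Ob(C')| = 11 * 4 = 44.
Therefore eta has 44 component morphisms.

44


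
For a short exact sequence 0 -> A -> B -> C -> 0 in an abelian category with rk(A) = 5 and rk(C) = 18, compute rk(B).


For a short exact sequence 0 -> A -> B -> C -> 0,
rank is additive: rank(B) = rank(A) + rank(C).
rank(B) = 5 + 18 = 23

23


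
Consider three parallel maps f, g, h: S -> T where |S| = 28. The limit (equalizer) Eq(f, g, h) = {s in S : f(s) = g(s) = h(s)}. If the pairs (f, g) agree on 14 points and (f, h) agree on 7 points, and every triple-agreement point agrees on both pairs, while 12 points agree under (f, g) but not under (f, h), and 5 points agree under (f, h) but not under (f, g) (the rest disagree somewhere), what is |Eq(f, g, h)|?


Eq(f, g, h) is the triple-agreement set: points in S where all three
maps take the same value. Using inclusion-exclusion on the pairwise data:
Pair (f, g) agrees on 14 points; pair (f, h) on 7 points.
Points agreeing under (f, g) but not (f, h) = 12; under (f, h) but not (f, g) = 5.
Triple-agreement = agreement-in-(f, g) minus points that agree under (f, g) but not (f, h):
|Eq(f, g, h)| = 14 - 12 = 2
(cross-check via (f, h): 7 - 5 = 2.)

2


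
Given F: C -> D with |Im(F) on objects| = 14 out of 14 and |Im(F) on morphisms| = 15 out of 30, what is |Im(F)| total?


The image of F consists of distinct objects and distinct morphisms.
|Im(F)| on objects = 14
|Im(F)| on morphisms = 15
Total image cardinality = 14 + 15 = 29

29


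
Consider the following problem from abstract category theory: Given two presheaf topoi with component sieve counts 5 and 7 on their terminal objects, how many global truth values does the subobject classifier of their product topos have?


In a product of presheaf topoi E_1 x E_2, the subobject classifier
is Omega = Omega_1 x Omega_2 (componentwise), so
|Omega(top)| = |Omega_1(top_1)| * |Omega_2(top_2)|.
= 5 * 7 = 35.

35


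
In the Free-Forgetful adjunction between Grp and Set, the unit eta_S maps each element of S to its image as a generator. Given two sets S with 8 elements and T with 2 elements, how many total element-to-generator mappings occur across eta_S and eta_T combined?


The unit eta_X: X -> U(F(X)) of the Free-Forgetful adjunction
maps each element of X to a generator of F(X). For X = S + T (disjoint
union in Set), |S + T| = |S| + |T|.
Total mappings = 8 + 2 = 10.

10


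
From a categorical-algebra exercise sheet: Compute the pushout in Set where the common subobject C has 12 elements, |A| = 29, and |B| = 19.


The pushout A +_C B identifies the images of C in A and B.
|A +_C B| = |A| + |B| - |C| (for injections).
= 29 + 19 - 12 = 36

36


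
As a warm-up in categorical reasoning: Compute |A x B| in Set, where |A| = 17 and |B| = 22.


In Set, the product A x B is the Cartesian product.
By the universal property, |A x B| = |A| * |B|.
|A x B| = 17 * 22 = 374

374


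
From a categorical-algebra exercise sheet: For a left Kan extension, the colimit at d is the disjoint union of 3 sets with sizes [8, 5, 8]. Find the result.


Pointwise, the left Kan extension (Lan_F H)(d) is the colimit, indexed
by the comma category (F downarrow d), of H composed with the
projection (F downarrow d) -> C. Here that colimit is given
as a coproduct (disjoint union) of sets, so its cardinality is the
sum of the sizes of the summands.
Coproduct of sets with sizes: 8 + 5 + 8
= 21

21


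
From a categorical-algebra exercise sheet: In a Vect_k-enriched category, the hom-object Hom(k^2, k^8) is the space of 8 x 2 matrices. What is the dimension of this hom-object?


In Vect-enriched categories, Hom(k^n, k^m) is the space of m x n matrices.
dim(Hom(k^2, k^8)) = 8 * 2 = 16

16


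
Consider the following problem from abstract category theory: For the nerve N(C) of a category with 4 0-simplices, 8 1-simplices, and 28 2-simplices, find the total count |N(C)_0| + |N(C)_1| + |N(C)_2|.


The 2-skeleton of the nerve N(C) consists of simplices in dimensions 0, 1, 2:
  |N(C)_0| = 4 (objects)
  |N(C)_1| = 8 (morphisms)
  |N(C)_2| = 28 (composable pairs)
Total = 4 + 8 + 28 = 40

40


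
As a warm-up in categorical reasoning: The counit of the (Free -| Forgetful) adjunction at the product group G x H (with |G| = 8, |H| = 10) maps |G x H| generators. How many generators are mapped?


The counit epsilon_K: F(U(K)) -> K of the Free-Forgetful adjunction
maps |K| generators of F(U(K)) into K. For K = G x H (the product group),
|G x H| = |G| * |H|.
Total generators mapped = 8 * 10 = 80.

80


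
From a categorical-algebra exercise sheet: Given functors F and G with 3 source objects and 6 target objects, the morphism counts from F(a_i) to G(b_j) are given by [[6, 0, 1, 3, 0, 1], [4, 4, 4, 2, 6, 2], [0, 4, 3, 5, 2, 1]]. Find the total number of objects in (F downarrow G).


Objects of (F downarrow G) are triples (a, b, h: F(a)->G(b)).
The count equals the sum of all entries in the hom-matrix.
sum(row 0) = 11
sum(row 1) = 22
sum(row 2) = 15
Grand total = 48

48


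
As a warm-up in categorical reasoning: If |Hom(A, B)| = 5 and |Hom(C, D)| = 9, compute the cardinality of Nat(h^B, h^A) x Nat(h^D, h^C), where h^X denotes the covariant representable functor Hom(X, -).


By the Yoneda lemma, Nat(h^B, h^A) is isomorphic to Hom(A, B),
so |Nat(h^B, h^A)| = |Hom(A, B)| and |Nat(h^D, h^C)| = |Hom(C, D)|.
|Hom(A, B)| = 5, |Hom(C, D)| = 9.
|Nat(h^B, h^A) x Nat(h^D, h^C)| = 5 * 9 = 45

45


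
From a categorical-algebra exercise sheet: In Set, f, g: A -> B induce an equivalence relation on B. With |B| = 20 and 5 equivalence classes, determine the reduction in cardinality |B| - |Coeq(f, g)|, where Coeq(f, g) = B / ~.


The coequalizer Coeq(f, g) = B / ~ has one element per equivalence class.
|B| = 20, |Coeq(f, g)| = 5.
|B| - |Coeq(f, g)| = 20 - 5 = 15.

15


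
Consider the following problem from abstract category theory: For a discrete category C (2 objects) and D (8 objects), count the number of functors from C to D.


A functor from a discrete category C to D is determined by
where each object maps. Each of the 2 objects of C can map
to any of the 8 objects of D independently.
Number of functors = 8^2 = 64

64


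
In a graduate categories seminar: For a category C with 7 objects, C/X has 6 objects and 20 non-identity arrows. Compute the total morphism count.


In the slice category C/X, objects are morphisms to X.
Identity morphisms: 6 (one per object of C/X).
Non-identity morphisms: 20.
Total = 6 + 20 = 26

26


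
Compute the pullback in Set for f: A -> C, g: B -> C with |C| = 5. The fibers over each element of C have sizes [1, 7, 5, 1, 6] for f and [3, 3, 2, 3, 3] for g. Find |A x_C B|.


The pullback A x_C B consists of pairs (a, b) with f(a) = g(b).
For each element c in C, the fiber product has |f^-1(c)| * |g^-1(c)| elements.
Summing over C: 1 * 3 + 7 * 3 + 5 * 2 + 1 * 3 + 6 * 3
= 3 + 21 + 10 + 3 + 18 = 55

55


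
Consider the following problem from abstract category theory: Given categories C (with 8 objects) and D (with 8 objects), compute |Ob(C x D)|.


The product category C x D has objects that are pairs (c, d).
Number of pairs = |Ob(C)| * |Ob(D)| = 8 * 8 = 64

64


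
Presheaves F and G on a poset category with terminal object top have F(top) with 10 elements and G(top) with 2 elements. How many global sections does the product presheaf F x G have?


Global sections of a presheaf on a poset with terminal top satisfy
Gamma(H) ~ H(top). Presheaves admit pointwise products, so
(F x G)(top) = F(top) x G(top) (Cartesian product).
|Gamma(F x G)| = |F(top)| * |G(top)| = 10 * 2 = 20.

20
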